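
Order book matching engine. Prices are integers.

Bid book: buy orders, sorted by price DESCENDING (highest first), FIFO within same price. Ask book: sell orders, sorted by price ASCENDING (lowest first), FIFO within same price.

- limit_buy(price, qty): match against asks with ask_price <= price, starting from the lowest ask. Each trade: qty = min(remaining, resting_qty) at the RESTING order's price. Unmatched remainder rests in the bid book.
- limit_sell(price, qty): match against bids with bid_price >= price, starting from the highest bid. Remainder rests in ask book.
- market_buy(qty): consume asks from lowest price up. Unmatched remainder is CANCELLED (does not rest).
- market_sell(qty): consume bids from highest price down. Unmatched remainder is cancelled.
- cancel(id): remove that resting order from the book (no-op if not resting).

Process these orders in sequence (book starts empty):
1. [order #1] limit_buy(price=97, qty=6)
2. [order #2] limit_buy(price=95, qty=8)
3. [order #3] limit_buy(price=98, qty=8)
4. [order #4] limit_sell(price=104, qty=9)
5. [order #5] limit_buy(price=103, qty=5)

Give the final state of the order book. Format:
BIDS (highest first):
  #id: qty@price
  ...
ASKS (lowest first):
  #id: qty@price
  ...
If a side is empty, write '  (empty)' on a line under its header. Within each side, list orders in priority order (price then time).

Answer: BIDS (highest first):
  #5: 5@103
  #3: 8@98
  #1: 6@97
  #2: 8@95
ASKS (lowest first):
  #4: 9@104

Derivation:
After op 1 [order #1] limit_buy(price=97, qty=6): fills=none; bids=[#1:6@97] asks=[-]
After op 2 [order #2] limit_buy(price=95, qty=8): fills=none; bids=[#1:6@97 #2:8@95] asks=[-]
After op 3 [order #3] limit_buy(price=98, qty=8): fills=none; bids=[#3:8@98 #1:6@97 #2:8@95] asks=[-]
After op 4 [order #4] limit_sell(price=104, qty=9): fills=none; bids=[#3:8@98 #1:6@97 #2:8@95] asks=[#4:9@104]
After op 5 [order #5] limit_buy(price=103, qty=5): fills=none; bids=[#5:5@103 #3:8@98 #1:6@97 #2:8@95] asks=[#4:9@104]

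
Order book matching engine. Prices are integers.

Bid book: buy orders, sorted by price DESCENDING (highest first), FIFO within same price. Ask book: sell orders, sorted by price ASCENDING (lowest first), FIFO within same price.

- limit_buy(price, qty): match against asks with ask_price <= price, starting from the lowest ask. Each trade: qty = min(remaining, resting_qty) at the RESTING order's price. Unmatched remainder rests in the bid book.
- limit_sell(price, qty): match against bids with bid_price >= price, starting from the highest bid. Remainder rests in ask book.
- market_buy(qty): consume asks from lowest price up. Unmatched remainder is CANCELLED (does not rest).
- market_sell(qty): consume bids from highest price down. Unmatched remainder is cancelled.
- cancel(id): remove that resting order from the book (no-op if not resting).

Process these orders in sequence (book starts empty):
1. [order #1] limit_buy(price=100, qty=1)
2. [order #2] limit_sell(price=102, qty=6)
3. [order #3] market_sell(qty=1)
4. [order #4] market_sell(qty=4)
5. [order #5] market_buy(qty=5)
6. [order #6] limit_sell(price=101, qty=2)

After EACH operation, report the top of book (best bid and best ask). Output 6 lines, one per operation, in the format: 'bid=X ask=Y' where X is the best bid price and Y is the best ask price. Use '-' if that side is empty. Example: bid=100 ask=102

After op 1 [order #1] limit_buy(price=100, qty=1): fills=none; bids=[#1:1@100] asks=[-]
After op 2 [order #2] limit_sell(price=102, qty=6): fills=none; bids=[#1:1@100] asks=[#2:6@102]
After op 3 [order #3] market_sell(qty=1): fills=#1x#3:1@100; bids=[-] asks=[#2:6@102]
After op 4 [order #4] market_sell(qty=4): fills=none; bids=[-] asks=[#2:6@102]
After op 5 [order #5] market_buy(qty=5): fills=#5x#2:5@102; bids=[-] asks=[#2:1@102]
After op 6 [order #6] limit_sell(price=101, qty=2): fills=none; bids=[-] asks=[#6:2@101 #2:1@102]

Answer: bid=100 ask=-
bid=100 ask=102
bid=- ask=102
bid=- ask=102
bid=- ask=102
bid=- ask=101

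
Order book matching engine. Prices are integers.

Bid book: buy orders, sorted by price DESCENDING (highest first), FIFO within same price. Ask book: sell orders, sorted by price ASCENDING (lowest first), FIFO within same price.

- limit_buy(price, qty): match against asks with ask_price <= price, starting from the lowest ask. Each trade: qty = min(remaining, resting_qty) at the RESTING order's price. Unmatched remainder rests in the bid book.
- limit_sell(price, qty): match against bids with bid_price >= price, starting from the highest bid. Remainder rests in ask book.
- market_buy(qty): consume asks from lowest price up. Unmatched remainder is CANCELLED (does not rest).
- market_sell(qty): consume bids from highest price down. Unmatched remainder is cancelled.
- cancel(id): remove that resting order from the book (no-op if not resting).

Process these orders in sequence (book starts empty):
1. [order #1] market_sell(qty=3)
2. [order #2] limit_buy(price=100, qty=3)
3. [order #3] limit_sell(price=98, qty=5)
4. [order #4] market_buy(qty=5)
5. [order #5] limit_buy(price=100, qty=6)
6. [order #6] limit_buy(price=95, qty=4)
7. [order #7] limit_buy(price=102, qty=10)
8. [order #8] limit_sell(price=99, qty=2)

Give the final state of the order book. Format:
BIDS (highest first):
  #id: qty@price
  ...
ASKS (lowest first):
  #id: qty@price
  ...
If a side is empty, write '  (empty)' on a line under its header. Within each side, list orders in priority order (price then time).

Answer: BIDS (highest first):
  #7: 8@102
  #5: 6@100
  #6: 4@95
ASKS (lowest first):
  (empty)

Derivation:
After op 1 [order #1] market_sell(qty=3): fills=none; bids=[-] asks=[-]
After op 2 [order #2] limit_buy(price=100, qty=3): fills=none; bids=[#2:3@100] asks=[-]
After op 3 [order #3] limit_sell(price=98, qty=5): fills=#2x#3:3@100; bids=[-] asks=[#3:2@98]
After op 4 [order #4] market_buy(qty=5): fills=#4x#3:2@98; bids=[-] asks=[-]
After op 5 [order #5] limit_buy(price=100, qty=6): fills=none; bids=[#5:6@100] asks=[-]
After op 6 [order #6] limit_buy(price=95, qty=4): fills=none; bids=[#5:6@100 #6:4@95] asks=[-]
After op 7 [order #7] limit_buy(price=102, qty=10): fills=none; bids=[#7:10@102 #5:6@100 #6:4@95] asks=[-]
After op 8 [order #8] limit_sell(price=99, qty=2): fills=#7x#8:2@102; bids=[#7:8@102 #5:6@100 #6:4@95] asks=[-]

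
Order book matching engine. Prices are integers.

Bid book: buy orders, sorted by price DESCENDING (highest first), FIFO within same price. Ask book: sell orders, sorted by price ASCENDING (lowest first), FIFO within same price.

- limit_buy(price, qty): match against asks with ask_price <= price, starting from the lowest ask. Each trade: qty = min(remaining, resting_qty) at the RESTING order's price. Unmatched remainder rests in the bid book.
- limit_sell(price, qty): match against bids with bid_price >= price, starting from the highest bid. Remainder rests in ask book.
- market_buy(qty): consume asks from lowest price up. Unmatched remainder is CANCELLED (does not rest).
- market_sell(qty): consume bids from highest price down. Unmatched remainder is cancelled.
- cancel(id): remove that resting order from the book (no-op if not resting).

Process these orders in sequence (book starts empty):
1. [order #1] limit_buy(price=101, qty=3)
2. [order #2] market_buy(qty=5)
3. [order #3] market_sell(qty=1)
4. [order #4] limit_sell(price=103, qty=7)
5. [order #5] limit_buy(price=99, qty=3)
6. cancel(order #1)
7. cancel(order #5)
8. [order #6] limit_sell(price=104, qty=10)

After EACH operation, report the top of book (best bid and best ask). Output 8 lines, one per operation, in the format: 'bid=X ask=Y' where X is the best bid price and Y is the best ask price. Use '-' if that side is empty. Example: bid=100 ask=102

Answer: bid=101 ask=-
bid=101 ask=-
bid=101 ask=-
bid=101 ask=103
bid=101 ask=103
bid=99 ask=103
bid=- ask=103
bid=- ask=103

Derivation:
After op 1 [order #1] limit_buy(price=101, qty=3): fills=none; bids=[#1:3@101] asks=[-]
After op 2 [order #2] market_buy(qty=5): fills=none; bids=[#1:3@101] asks=[-]
After op 3 [order #3] market_sell(qty=1): fills=#1x#3:1@101; bids=[#1:2@101] asks=[-]
After op 4 [order #4] limit_sell(price=103, qty=7): fills=none; bids=[#1:2@101] asks=[#4:7@103]
After op 5 [order #5] limit_buy(price=99, qty=3): fills=none; bids=[#1:2@101 #5:3@99] asks=[#4:7@103]
After op 6 cancel(order #1): fills=none; bids=[#5:3@99] asks=[#4:7@103]
After op 7 cancel(order #5): fills=none; bids=[-] asks=[#4:7@103]
After op 8 [order #6] limit_sell(price=104, qty=10): fills=none; bids=[-] asks=[#4:7@103 #6:10@104]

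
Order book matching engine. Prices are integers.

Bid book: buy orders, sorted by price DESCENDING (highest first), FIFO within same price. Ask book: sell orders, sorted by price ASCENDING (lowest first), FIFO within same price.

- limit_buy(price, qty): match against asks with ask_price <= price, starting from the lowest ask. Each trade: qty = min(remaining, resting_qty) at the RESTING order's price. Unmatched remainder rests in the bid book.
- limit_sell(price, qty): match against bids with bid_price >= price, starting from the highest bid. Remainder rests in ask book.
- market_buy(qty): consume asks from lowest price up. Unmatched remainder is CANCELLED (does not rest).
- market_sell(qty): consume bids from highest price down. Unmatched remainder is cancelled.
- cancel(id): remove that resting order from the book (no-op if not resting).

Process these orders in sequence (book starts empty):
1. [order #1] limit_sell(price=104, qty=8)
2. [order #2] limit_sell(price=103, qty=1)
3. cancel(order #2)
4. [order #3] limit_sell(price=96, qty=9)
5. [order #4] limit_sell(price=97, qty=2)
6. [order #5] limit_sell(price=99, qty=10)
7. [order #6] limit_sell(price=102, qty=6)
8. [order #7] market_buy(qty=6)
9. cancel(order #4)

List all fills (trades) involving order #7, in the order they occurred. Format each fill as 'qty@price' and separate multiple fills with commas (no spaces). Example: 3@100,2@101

After op 1 [order #1] limit_sell(price=104, qty=8): fills=none; bids=[-] asks=[#1:8@104]
After op 2 [order #2] limit_sell(price=103, qty=1): fills=none; bids=[-] asks=[#2:1@103 #1:8@104]
After op 3 cancel(order #2): fills=none; bids=[-] asks=[#1:8@104]
After op 4 [order #3] limit_sell(price=96, qty=9): fills=none; bids=[-] asks=[#3:9@96 #1:8@104]
After op 5 [order #4] limit_sell(price=97, qty=2): fills=none; bids=[-] asks=[#3:9@96 #4:2@97 #1:8@104]
After op 6 [order #5] limit_sell(price=99, qty=10): fills=none; bids=[-] asks=[#3:9@96 #4:2@97 #5:10@99 #1:8@104]
After op 7 [order #6] limit_sell(price=102, qty=6): fills=none; bids=[-] asks=[#3:9@96 #4:2@97 #5:10@99 #6:6@102 #1:8@104]
After op 8 [order #7] market_buy(qty=6): fills=#7x#3:6@96; bids=[-] asks=[#3:3@96 #4:2@97 #5:10@99 #6:6@102 #1:8@104]
After op 9 cancel(order #4): fills=none; bids=[-] asks=[#3:3@96 #5:10@99 #6:6@102 #1:8@104]

Answer: 6@96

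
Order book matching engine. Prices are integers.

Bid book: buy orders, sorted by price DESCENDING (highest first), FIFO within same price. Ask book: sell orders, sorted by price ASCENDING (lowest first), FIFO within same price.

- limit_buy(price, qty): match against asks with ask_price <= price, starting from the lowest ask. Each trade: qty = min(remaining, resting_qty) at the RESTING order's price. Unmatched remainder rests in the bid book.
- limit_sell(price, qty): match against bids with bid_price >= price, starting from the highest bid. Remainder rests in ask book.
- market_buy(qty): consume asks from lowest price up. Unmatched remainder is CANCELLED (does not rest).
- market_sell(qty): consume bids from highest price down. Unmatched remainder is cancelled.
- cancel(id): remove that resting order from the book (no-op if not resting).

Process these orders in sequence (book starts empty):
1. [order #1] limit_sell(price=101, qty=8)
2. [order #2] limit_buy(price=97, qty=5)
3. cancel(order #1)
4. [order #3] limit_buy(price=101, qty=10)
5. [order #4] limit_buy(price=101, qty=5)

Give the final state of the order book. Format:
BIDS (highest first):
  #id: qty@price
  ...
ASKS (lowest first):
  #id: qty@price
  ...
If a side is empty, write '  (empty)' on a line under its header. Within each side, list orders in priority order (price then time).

Answer: BIDS (highest first):
  #3: 10@101
  #4: 5@101
  #2: 5@97
ASKS (lowest first):
  (empty)

Derivation:
After op 1 [order #1] limit_sell(price=101, qty=8): fills=none; bids=[-] asks=[#1:8@101]
After op 2 [order #2] limit_buy(price=97, qty=5): fills=none; bids=[#2:5@97] asks=[#1:8@101]
After op 3 cancel(order #1): fills=none; bids=[#2:5@97] asks=[-]
After op 4 [order #3] limit_buy(price=101, qty=10): fills=none; bids=[#3:10@101 #2:5@97] asks=[-]
After op 5 [order #4] limit_buy(price=101, qty=5): fills=none; bids=[#3:10@101 #4:5@101 #2:5@97] asks=[-]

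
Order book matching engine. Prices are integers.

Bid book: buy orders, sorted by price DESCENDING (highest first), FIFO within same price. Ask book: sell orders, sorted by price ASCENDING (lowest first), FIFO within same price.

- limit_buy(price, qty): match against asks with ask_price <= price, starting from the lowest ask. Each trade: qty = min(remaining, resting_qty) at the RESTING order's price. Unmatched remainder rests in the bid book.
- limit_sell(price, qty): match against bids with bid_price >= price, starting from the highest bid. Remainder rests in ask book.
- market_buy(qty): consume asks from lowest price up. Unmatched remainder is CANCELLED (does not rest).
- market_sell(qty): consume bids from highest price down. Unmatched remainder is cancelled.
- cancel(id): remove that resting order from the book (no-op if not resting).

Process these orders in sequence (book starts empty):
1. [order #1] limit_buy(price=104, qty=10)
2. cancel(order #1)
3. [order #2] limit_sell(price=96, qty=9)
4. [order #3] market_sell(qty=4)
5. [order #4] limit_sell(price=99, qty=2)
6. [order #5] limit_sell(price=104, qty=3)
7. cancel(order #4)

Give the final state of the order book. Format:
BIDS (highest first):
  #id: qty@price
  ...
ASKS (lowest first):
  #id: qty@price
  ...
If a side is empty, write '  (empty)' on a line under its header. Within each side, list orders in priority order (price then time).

After op 1 [order #1] limit_buy(price=104, qty=10): fills=none; bids=[#1:10@104] asks=[-]
After op 2 cancel(order #1): fills=none; bids=[-] asks=[-]
After op 3 [order #2] limit_sell(price=96, qty=9): fills=none; bids=[-] asks=[#2:9@96]
After op 4 [order #3] market_sell(qty=4): fills=none; bids=[-] asks=[#2:9@96]
After op 5 [order #4] limit_sell(price=99, qty=2): fills=none; bids=[-] asks=[#2:9@96 #4:2@99]
After op 6 [order #5] limit_sell(price=104, qty=3): fills=none; bids=[-] asks=[#2:9@96 #4:2@99 #5:3@104]
After op 7 cancel(order #4): fills=none; bids=[-] asks=[#2:9@96 #5:3@104]

Answer: BIDS (highest first):
  (empty)
ASKS (lowest first):
  #2: 9@96
  #5: 3@104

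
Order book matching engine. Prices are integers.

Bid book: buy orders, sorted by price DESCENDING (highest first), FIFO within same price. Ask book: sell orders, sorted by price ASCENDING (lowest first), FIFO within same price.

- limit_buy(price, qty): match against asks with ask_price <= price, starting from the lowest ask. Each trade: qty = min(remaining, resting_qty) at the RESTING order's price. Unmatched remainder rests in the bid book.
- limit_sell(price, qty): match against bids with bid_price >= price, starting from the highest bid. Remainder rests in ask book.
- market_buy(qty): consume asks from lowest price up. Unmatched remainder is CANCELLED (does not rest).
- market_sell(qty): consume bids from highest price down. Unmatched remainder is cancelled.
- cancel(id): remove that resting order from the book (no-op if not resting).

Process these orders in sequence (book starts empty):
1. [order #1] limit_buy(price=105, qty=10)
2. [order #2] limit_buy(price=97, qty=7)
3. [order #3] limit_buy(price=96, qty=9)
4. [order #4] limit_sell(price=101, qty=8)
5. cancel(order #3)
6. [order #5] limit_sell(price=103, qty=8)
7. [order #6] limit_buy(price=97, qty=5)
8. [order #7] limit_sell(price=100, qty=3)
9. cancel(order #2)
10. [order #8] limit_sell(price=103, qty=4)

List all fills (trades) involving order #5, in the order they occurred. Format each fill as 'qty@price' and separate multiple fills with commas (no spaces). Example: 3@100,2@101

After op 1 [order #1] limit_buy(price=105, qty=10): fills=none; bids=[#1:10@105] asks=[-]
After op 2 [order #2] limit_buy(price=97, qty=7): fills=none; bids=[#1:10@105 #2:7@97] asks=[-]
After op 3 [order #3] limit_buy(price=96, qty=9): fills=none; bids=[#1:10@105 #2:7@97 #3:9@96] asks=[-]
After op 4 [order #4] limit_sell(price=101, qty=8): fills=#1x#4:8@105; bids=[#1:2@105 #2:7@97 #3:9@96] asks=[-]
After op 5 cancel(order #3): fills=none; bids=[#1:2@105 #2:7@97] asks=[-]
After op 6 [order #5] limit_sell(price=103, qty=8): fills=#1x#5:2@105; bids=[#2:7@97] asks=[#5:6@103]
After op 7 [order #6] limit_buy(price=97, qty=5): fills=none; bids=[#2:7@97 #6:5@97] asks=[#5:6@103]
After op 8 [order #7] limit_sell(price=100, qty=3): fills=none; bids=[#2:7@97 #6:5@97] asks=[#7:3@100 #5:6@103]
After op 9 cancel(order #2): fills=none; bids=[#6:5@97] asks=[#7:3@100 #5:6@103]
After op 10 [order #8] limit_sell(price=103, qty=4): fills=none; bids=[#6:5@97] asks=[#7:3@100 #5:6@103 #8:4@103]

Answer: 2@105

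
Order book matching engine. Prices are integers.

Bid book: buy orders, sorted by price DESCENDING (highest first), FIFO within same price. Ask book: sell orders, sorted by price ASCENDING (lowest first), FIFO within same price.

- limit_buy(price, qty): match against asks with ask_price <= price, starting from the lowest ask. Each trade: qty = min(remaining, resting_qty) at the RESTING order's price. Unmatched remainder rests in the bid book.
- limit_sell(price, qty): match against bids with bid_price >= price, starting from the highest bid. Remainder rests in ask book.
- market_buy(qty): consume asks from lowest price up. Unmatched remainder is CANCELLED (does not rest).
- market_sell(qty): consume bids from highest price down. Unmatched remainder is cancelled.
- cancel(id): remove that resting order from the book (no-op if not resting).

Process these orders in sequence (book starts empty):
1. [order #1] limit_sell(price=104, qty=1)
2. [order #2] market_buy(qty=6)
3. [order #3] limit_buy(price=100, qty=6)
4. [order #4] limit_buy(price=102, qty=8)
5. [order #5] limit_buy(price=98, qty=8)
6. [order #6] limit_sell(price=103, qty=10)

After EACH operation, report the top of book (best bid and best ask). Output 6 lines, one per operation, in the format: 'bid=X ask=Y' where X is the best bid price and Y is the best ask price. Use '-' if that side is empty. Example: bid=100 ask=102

After op 1 [order #1] limit_sell(price=104, qty=1): fills=none; bids=[-] asks=[#1:1@104]
After op 2 [order #2] market_buy(qty=6): fills=#2x#1:1@104; bids=[-] asks=[-]
After op 3 [order #3] limit_buy(price=100, qty=6): fills=none; bids=[#3:6@100] asks=[-]
After op 4 [order #4] limit_buy(price=102, qty=8): fills=none; bids=[#4:8@102 #3:6@100] asks=[-]
After op 5 [order #5] limit_buy(price=98, qty=8): fills=none; bids=[#4:8@102 #3:6@100 #5:8@98] asks=[-]
After op 6 [order #6] limit_sell(price=103, qty=10): fills=none; bids=[#4:8@102 #3:6@100 #5:8@98] asks=[#6:10@103]

Answer: bid=- ask=104
bid=- ask=-
bid=100 ask=-
bid=102 ask=-
bid=102 ask=-
bid=102 ask=103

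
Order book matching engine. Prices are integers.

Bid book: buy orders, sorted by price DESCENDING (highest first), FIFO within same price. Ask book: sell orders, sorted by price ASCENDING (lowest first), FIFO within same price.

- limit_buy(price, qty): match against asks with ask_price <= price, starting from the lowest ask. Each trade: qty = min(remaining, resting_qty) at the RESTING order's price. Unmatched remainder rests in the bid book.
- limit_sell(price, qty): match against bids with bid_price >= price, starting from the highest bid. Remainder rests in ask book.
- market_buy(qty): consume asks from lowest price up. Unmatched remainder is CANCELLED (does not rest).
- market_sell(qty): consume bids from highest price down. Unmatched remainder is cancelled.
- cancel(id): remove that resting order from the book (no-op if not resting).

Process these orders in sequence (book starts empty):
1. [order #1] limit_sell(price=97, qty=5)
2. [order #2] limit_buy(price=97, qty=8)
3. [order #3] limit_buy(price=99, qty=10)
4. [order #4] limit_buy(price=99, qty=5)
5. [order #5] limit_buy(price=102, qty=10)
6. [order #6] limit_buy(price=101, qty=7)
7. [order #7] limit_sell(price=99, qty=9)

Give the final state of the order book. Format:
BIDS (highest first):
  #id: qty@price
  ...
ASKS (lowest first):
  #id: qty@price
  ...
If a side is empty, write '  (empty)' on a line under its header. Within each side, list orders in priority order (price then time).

Answer: BIDS (highest first):
  #5: 1@102
  #6: 7@101
  #3: 10@99
  #4: 5@99
  #2: 3@97
ASKS (lowest first):
  (empty)

Derivation:
After op 1 [order #1] limit_sell(price=97, qty=5): fills=none; bids=[-] asks=[#1:5@97]
After op 2 [order #2] limit_buy(price=97, qty=8): fills=#2x#1:5@97; bids=[#2:3@97] asks=[-]
After op 3 [order #3] limit_buy(price=99, qty=10): fills=none; bids=[#3:10@99 #2:3@97] asks=[-]
After op 4 [order #4] limit_buy(price=99, qty=5): fills=none; bids=[#3:10@99 #4:5@99 #2:3@97] asks=[-]
After op 5 [order #5] limit_buy(price=102, qty=10): fills=none; bids=[#5:10@102 #3:10@99 #4:5@99 #2:3@97] asks=[-]
After op 6 [order #6] limit_buy(price=101, qty=7): fills=none; bids=[#5:10@102 #6:7@101 #3:10@99 #4:5@99 #2:3@97] asks=[-]
After op 7 [order #7] limit_sell(price=99, qty=9): fills=#5x#7:9@102; bids=[#5:1@102 #6:7@101 #3:10@99 #4:5@99 #2:3@97] asks=[-]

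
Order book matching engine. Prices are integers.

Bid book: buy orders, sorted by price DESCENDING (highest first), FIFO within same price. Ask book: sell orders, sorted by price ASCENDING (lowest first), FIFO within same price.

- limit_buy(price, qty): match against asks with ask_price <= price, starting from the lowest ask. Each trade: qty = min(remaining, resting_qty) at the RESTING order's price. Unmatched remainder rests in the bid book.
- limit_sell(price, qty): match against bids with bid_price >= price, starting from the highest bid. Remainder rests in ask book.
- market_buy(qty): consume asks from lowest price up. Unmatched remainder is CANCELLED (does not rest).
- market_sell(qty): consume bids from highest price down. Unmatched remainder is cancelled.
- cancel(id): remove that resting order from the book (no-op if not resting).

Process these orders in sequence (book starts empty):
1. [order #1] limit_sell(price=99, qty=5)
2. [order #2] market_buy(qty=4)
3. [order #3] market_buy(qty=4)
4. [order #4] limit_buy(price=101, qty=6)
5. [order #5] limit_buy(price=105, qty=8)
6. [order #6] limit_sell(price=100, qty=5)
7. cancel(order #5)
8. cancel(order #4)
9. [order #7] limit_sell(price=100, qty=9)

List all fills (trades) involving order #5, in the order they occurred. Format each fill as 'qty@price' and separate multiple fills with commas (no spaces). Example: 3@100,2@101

Answer: 5@105

Derivation:
After op 1 [order #1] limit_sell(price=99, qty=5): fills=none; bids=[-] asks=[#1:5@99]
After op 2 [order #2] market_buy(qty=4): fills=#2x#1:4@99; bids=[-] asks=[#1:1@99]
After op 3 [order #3] market_buy(qty=4): fills=#3x#1:1@99; bids=[-] asks=[-]
After op 4 [order #4] limit_buy(price=101, qty=6): fills=none; bids=[#4:6@101] asks=[-]
After op 5 [order #5] limit_buy(price=105, qty=8): fills=none; bids=[#5:8@105 #4:6@101] asks=[-]
After op 6 [order #6] limit_sell(price=100, qty=5): fills=#5x#6:5@105; bids=[#5:3@105 #4:6@101] asks=[-]
After op 7 cancel(order #5): fills=none; bids=[#4:6@101] asks=[-]
After op 8 cancel(order #4): fills=none; bids=[-] asks=[-]
After op 9 [order #7] limit_sell(price=100, qty=9): fills=none; bids=[-] asks=[#7:9@100]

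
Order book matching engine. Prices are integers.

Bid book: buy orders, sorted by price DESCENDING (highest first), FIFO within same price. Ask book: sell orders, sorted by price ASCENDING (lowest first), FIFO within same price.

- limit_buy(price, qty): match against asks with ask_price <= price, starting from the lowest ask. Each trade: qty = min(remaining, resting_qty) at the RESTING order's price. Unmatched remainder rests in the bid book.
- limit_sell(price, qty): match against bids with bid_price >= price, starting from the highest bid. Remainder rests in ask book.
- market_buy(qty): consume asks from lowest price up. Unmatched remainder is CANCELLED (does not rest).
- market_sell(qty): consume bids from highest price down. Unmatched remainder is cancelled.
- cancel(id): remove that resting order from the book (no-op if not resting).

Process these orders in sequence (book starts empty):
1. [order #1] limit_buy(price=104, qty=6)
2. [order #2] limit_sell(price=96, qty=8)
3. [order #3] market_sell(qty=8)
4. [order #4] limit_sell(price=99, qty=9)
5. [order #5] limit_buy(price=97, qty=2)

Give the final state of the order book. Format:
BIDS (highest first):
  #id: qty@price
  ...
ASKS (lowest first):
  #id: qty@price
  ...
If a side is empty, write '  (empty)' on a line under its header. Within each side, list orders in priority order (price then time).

Answer: BIDS (highest first):
  (empty)
ASKS (lowest first):
  #4: 9@99

Derivation:
After op 1 [order #1] limit_buy(price=104, qty=6): fills=none; bids=[#1:6@104] asks=[-]
After op 2 [order #2] limit_sell(price=96, qty=8): fills=#1x#2:6@104; bids=[-] asks=[#2:2@96]
After op 3 [order #3] market_sell(qty=8): fills=none; bids=[-] asks=[#2:2@96]
After op 4 [order #4] limit_sell(price=99, qty=9): fills=none; bids=[-] asks=[#2:2@96 #4:9@99]
After op 5 [order #5] limit_buy(price=97, qty=2): fills=#5x#2:2@96; bids=[-] asks=[#4:9@99]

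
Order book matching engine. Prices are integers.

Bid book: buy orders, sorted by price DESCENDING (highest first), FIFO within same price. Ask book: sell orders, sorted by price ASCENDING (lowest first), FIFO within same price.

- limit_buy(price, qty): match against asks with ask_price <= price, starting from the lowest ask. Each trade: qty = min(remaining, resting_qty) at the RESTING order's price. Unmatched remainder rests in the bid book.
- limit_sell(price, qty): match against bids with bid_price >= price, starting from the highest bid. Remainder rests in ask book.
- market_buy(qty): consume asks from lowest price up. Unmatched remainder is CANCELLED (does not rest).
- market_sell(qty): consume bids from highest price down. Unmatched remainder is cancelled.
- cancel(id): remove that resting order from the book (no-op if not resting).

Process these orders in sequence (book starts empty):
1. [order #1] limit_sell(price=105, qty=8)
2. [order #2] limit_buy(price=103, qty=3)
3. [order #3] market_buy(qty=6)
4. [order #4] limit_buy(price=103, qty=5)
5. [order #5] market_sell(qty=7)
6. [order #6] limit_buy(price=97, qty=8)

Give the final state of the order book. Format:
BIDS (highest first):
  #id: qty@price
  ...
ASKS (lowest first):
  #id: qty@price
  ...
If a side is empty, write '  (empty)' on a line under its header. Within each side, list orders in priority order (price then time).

After op 1 [order #1] limit_sell(price=105, qty=8): fills=none; bids=[-] asks=[#1:8@105]
After op 2 [order #2] limit_buy(price=103, qty=3): fills=none; bids=[#2:3@103] asks=[#1:8@105]
After op 3 [order #3] market_buy(qty=6): fills=#3x#1:6@105; bids=[#2:3@103] asks=[#1:2@105]
After op 4 [order #4] limit_buy(price=103, qty=5): fills=none; bids=[#2:3@103 #4:5@103] asks=[#1:2@105]
After op 5 [order #5] market_sell(qty=7): fills=#2x#5:3@103 #4x#5:4@103; bids=[#4:1@103] asks=[#1:2@105]
After op 6 [order #6] limit_buy(price=97, qty=8): fills=none; bids=[#4:1@103 #6:8@97] asks=[#1:2@105]

Answer: BIDS (highest first):
  #4: 1@103
  #6: 8@97
ASKS (lowest first):
  #1: 2@105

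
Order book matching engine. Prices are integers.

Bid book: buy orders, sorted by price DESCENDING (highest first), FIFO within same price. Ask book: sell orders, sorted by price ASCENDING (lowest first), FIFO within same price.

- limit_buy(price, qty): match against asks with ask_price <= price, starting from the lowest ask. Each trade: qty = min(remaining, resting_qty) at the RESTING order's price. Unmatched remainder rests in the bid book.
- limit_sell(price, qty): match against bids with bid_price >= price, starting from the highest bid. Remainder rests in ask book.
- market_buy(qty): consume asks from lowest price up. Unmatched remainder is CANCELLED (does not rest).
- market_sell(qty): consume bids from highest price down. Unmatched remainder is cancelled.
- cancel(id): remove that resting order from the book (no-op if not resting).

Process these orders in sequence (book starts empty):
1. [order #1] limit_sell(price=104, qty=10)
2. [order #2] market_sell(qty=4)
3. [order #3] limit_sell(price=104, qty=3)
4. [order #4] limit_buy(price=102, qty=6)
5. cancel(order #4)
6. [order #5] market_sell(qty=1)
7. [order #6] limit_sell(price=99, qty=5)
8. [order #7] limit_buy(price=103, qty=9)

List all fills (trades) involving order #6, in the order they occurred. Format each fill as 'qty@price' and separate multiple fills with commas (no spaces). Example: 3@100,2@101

Answer: 5@99

Derivation:
After op 1 [order #1] limit_sell(price=104, qty=10): fills=none; bids=[-] asks=[#1:10@104]
After op 2 [order #2] market_sell(qty=4): fills=none; bids=[-] asks=[#1:10@104]
After op 3 [order #3] limit_sell(price=104, qty=3): fills=none; bids=[-] asks=[#1:10@104 #3:3@104]
After op 4 [order #4] limit_buy(price=102, qty=6): fills=none; bids=[#4:6@102] asks=[#1:10@104 #3:3@104]
After op 5 cancel(order #4): fills=none; bids=[-] asks=[#1:10@104 #3:3@104]
After op 6 [order #5] market_sell(qty=1): fills=none; bids=[-] asks=[#1:10@104 #3:3@104]
After op 7 [order #6] limit_sell(price=99, qty=5): fills=none; bids=[-] asks=[#6:5@99 #1:10@104 #3:3@104]
After op 8 [order #7] limit_buy(price=103, qty=9): fills=#7x#6:5@99; bids=[#7:4@103] asks=[#1:10@104 #3:3@104]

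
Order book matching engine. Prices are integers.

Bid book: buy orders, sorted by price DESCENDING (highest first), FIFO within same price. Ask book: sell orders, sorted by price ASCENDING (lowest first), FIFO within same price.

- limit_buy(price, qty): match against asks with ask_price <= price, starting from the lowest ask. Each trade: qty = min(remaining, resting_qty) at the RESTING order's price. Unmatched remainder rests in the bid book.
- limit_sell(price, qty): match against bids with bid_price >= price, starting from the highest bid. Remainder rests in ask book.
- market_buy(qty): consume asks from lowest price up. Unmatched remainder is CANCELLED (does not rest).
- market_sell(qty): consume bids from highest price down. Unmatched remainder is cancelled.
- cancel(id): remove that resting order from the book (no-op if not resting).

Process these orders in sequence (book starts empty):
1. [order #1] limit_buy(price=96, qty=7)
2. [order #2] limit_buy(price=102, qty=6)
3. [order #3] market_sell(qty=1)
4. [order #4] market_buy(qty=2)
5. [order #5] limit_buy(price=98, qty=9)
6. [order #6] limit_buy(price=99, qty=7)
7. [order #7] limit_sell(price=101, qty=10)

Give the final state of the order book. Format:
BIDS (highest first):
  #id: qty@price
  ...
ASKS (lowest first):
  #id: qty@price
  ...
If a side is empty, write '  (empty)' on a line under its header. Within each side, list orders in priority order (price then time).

After op 1 [order #1] limit_buy(price=96, qty=7): fills=none; bids=[#1:7@96] asks=[-]
After op 2 [order #2] limit_buy(price=102, qty=6): fills=none; bids=[#2:6@102 #1:7@96] asks=[-]
After op 3 [order #3] market_sell(qty=1): fills=#2x#3:1@102; bids=[#2:5@102 #1:7@96] asks=[-]
After op 4 [order #4] market_buy(qty=2): fills=none; bids=[#2:5@102 #1:7@96] asks=[-]
After op 5 [order #5] limit_buy(price=98, qty=9): fills=none; bids=[#2:5@102 #5:9@98 #1:7@96] asks=[-]
After op 6 [order #6] limit_buy(price=99, qty=7): fills=none; bids=[#2:5@102 #6:7@99 #5:9@98 #1:7@96] asks=[-]
After op 7 [order #7] limit_sell(price=101, qty=10): fills=#2x#7:5@102; bids=[#6:7@99 #5:9@98 #1:7@96] asks=[#7:5@101]

Answer: BIDS (highest first):
  #6: 7@99
  #5: 9@98
  #1: 7@96
ASKS (lowest first):
  #7: 5@101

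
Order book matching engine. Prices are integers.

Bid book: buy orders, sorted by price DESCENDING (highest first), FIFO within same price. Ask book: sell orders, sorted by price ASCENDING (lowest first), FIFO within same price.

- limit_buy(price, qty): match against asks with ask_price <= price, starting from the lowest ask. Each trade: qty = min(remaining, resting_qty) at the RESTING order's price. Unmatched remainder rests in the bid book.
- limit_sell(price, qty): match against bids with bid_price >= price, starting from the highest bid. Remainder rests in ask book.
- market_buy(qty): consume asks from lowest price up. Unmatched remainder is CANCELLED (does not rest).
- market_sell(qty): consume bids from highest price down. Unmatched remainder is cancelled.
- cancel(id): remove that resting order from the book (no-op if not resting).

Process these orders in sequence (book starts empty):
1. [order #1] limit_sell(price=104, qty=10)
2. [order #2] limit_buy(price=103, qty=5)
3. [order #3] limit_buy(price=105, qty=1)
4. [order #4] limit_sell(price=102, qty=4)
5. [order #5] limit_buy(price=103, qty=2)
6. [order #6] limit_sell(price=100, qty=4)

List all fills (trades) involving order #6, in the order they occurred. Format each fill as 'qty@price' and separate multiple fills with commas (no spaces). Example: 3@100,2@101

Answer: 1@103,2@103

Derivation:
After op 1 [order #1] limit_sell(price=104, qty=10): fills=none; bids=[-] asks=[#1:10@104]
After op 2 [order #2] limit_buy(price=103, qty=5): fills=none; bids=[#2:5@103] asks=[#1:10@104]
After op 3 [order #3] limit_buy(price=105, qty=1): fills=#3x#1:1@104; bids=[#2:5@103] asks=[#1:9@104]
After op 4 [order #4] limit_sell(price=102, qty=4): fills=#2x#4:4@103; bids=[#2:1@103] asks=[#1:9@104]
After op 5 [order #5] limit_buy(price=103, qty=2): fills=none; bids=[#2:1@103 #5:2@103] asks=[#1:9@104]
After op 6 [order #6] limit_sell(price=100, qty=4): fills=#2x#6:1@103 #5x#6:2@103; bids=[-] asks=[#6:1@100 #1:9@104]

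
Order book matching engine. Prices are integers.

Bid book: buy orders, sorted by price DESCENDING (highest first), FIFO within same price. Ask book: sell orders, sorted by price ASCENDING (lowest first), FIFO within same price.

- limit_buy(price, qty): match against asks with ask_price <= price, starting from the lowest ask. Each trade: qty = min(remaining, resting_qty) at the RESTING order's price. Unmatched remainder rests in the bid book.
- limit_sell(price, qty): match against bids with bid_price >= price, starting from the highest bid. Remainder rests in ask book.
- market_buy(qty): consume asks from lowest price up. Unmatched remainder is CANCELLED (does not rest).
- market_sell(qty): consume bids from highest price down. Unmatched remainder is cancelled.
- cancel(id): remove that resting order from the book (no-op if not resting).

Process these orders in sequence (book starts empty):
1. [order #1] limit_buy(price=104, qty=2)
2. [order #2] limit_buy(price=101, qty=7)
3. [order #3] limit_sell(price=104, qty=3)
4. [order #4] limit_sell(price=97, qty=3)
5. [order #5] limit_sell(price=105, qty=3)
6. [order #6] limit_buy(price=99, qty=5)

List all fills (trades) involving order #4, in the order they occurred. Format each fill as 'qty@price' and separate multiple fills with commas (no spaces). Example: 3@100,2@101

After op 1 [order #1] limit_buy(price=104, qty=2): fills=none; bids=[#1:2@104] asks=[-]
After op 2 [order #2] limit_buy(price=101, qty=7): fills=none; bids=[#1:2@104 #2:7@101] asks=[-]
After op 3 [order #3] limit_sell(price=104, qty=3): fills=#1x#3:2@104; bids=[#2:7@101] asks=[#3:1@104]
After op 4 [order #4] limit_sell(price=97, qty=3): fills=#2x#4:3@101; bids=[#2:4@101] asks=[#3:1@104]
After op 5 [order #5] limit_sell(price=105, qty=3): fills=none; bids=[#2:4@101] asks=[#3:1@104 #5:3@105]
After op 6 [order #6] limit_buy(price=99, qty=5): fills=none; bids=[#2:4@101 #6:5@99] asks=[#3:1@104 #5:3@105]

Answer: 3@101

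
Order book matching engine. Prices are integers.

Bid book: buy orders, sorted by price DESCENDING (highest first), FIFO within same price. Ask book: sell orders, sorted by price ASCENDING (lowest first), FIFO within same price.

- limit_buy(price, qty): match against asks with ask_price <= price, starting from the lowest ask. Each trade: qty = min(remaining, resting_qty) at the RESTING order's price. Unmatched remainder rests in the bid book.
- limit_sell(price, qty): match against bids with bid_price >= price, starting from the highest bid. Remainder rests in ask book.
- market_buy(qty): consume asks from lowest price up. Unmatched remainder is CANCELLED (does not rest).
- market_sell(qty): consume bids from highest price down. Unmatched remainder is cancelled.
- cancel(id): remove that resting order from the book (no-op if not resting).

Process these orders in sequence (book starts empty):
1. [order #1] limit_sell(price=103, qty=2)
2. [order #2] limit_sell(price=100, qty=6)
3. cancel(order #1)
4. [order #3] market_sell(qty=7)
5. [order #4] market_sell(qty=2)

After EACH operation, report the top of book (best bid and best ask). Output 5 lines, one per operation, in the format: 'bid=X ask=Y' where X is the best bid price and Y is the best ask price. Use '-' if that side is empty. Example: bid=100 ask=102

After op 1 [order #1] limit_sell(price=103, qty=2): fills=none; bids=[-] asks=[#1:2@103]
After op 2 [order #2] limit_sell(price=100, qty=6): fills=none; bids=[-] asks=[#2:6@100 #1:2@103]
After op 3 cancel(order #1): fills=none; bids=[-] asks=[#2:6@100]
After op 4 [order #3] market_sell(qty=7): fills=none; bids=[-] asks=[#2:6@100]
After op 5 [order #4] market_sell(qty=2): fills=none; bids=[-] asks=[#2:6@100]

Answer: bid=- ask=103
bid=- ask=100
bid=- ask=100
bid=- ask=100
bid=- ask=100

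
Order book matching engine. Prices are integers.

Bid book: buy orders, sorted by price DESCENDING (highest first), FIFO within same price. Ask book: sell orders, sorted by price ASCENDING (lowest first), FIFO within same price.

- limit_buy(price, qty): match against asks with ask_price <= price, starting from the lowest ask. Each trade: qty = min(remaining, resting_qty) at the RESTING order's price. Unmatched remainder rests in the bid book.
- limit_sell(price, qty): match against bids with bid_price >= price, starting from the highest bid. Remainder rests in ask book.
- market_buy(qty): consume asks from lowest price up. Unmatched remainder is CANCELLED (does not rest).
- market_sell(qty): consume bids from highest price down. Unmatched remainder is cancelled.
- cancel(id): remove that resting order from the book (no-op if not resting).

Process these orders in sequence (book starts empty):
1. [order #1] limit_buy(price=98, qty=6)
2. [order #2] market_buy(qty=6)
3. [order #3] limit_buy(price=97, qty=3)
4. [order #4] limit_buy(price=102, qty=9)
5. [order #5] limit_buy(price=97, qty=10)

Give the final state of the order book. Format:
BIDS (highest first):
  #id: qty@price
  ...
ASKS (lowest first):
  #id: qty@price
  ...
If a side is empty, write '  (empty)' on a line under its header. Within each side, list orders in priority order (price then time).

After op 1 [order #1] limit_buy(price=98, qty=6): fills=none; bids=[#1:6@98] asks=[-]
After op 2 [order #2] market_buy(qty=6): fills=none; bids=[#1:6@98] asks=[-]
After op 3 [order #3] limit_buy(price=97, qty=3): fills=none; bids=[#1:6@98 #3:3@97] asks=[-]
After op 4 [order #4] limit_buy(price=102, qty=9): fills=none; bids=[#4:9@102 #1:6@98 #3:3@97] asks=[-]
After op 5 [order #5] limit_buy(price=97, qty=10): fills=none; bids=[#4:9@102 #1:6@98 #3:3@97 #5:10@97] asks=[-]

Answer: BIDS (highest first):
  #4: 9@102
  #1: 6@98
  #3: 3@97
  #5: 10@97
ASKS (lowest first):
  (empty)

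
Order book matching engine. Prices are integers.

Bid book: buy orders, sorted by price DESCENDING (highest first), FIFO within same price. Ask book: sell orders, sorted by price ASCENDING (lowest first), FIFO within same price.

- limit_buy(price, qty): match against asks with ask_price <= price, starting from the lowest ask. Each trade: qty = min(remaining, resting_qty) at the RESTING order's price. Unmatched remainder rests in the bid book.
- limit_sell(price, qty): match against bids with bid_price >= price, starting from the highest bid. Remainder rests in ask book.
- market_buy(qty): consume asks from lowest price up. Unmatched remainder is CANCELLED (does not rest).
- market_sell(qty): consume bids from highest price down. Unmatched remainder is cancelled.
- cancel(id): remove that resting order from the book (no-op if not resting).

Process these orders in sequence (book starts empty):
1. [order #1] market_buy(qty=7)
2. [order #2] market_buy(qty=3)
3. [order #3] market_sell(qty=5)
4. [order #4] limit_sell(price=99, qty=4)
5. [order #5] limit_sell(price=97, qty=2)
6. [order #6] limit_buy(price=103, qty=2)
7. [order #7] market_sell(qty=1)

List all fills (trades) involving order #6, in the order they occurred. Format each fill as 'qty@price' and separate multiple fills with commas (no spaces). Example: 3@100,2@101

After op 1 [order #1] market_buy(qty=7): fills=none; bids=[-] asks=[-]
After op 2 [order #2] market_buy(qty=3): fills=none; bids=[-] asks=[-]
After op 3 [order #3] market_sell(qty=5): fills=none; bids=[-] asks=[-]
After op 4 [order #4] limit_sell(price=99, qty=4): fills=none; bids=[-] asks=[#4:4@99]
After op 5 [order #5] limit_sell(price=97, qty=2): fills=none; bids=[-] asks=[#5:2@97 #4:4@99]
After op 6 [order #6] limit_buy(price=103, qty=2): fills=#6x#5:2@97; bids=[-] asks=[#4:4@99]
After op 7 [order #7] market_sell(qty=1): fills=none; bids=[-] asks=[#4:4@99]

Answer: 2@97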